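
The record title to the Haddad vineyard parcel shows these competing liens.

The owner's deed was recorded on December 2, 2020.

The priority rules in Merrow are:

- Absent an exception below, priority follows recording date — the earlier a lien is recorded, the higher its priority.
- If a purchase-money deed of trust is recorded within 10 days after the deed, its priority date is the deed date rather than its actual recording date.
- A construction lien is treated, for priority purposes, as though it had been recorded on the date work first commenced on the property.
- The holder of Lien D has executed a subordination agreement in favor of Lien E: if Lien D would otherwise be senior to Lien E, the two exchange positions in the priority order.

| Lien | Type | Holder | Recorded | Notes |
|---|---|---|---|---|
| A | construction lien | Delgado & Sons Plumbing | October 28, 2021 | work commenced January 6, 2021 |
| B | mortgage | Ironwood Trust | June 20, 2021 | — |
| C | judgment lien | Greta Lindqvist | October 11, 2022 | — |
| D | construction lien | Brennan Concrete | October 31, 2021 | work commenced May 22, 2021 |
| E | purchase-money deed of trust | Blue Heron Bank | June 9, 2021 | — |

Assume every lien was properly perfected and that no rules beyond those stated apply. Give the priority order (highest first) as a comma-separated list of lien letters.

Effective dates: A's effective date is January 6, 2021, when work began; D relates back to May 22, 2021 (work commenced); E was recorded 189 days after the deed, outside the 10-day window, so it keeps its recording date.
By effective date: A (January 6, 2021), D (May 22, 2021), E (June 9, 2021), B (June 20, 2021), C (October 11, 2022).
D would otherwise be senior to E, so under the subordination agreement D and E exchange positions.

A, E, D, B, C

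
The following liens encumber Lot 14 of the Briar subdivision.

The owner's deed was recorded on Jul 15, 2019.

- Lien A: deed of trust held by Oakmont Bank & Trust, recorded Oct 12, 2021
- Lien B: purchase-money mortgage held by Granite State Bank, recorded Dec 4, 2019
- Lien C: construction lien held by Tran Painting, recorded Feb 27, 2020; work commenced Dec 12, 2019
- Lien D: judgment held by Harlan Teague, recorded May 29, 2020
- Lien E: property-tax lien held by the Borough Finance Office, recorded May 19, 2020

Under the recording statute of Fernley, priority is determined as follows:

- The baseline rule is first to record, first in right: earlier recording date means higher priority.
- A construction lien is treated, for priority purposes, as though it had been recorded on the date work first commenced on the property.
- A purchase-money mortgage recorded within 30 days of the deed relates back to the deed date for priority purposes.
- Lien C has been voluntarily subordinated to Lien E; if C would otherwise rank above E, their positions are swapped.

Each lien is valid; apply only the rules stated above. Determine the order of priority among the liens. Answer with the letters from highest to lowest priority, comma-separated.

B, E, C, D, A

Adjusting effective dates: B missed the 30-day window (142 days after the deed), so its recording date stands; C is treated as recorded Dec 12, 2019, the work-commencement date.
Ordering by effective date: B (Dec 4, 2019), C (Dec 12, 2019), E (May 19, 2020), D (May 29, 2020), A (Oct 12, 2021).
C would otherwise be senior to E, so under the subordination agreement C and E exchange positions.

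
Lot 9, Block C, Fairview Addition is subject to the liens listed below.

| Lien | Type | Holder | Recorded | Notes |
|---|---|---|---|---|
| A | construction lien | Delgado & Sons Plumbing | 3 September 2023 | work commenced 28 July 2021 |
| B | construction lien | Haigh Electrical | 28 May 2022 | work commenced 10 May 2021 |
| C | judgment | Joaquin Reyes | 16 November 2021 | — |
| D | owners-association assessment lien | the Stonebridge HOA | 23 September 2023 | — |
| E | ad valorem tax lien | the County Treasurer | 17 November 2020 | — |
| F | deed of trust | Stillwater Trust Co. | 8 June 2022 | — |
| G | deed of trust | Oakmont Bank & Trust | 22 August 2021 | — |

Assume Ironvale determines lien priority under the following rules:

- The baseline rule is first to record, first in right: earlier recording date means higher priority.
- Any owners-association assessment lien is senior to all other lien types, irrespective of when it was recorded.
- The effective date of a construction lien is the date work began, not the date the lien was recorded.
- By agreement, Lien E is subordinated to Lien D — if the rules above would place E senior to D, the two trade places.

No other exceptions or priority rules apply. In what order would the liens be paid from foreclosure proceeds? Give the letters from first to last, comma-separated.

Adjusting effective dates: A relates back to 28 July 2021 (work commenced); B's effective date is 10 May 2021, when work began.
D, as an owners-association assessment lien, has superpriority and ranks first.
The other liens, earliest effective date first: E (17 November 2020), B (10 May 2021), A (28 July 2021), G (22 August 2021), C (16 November 2021), F (8 June 2022).
E already ranks below D; the subordination has no effect.

D, E, B, A, G, C, F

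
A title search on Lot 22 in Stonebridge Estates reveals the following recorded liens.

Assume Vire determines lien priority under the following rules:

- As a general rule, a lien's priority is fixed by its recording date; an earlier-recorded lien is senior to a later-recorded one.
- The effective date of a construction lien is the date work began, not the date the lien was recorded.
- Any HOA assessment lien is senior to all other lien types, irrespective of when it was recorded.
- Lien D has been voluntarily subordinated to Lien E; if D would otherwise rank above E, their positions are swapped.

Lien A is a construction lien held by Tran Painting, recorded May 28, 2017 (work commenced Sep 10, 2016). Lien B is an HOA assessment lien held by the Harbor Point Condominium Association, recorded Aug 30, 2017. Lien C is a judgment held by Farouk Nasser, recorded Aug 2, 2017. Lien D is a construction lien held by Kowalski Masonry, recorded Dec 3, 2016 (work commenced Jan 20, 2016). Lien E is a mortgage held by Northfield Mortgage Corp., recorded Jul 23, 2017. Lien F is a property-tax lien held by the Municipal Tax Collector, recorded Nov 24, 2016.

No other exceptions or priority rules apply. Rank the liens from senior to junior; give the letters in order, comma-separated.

B, E, A, F, D, C

First, effective dates: A is treated as recorded Sep 10, 2016, the work-commencement date; D relates back to Jan 20, 2016 (work commenced).
B is an HOA assessment lien and takes priority over every other lien.
The other liens, earliest effective date first: D (Jan 20, 2016), A (Sep 10, 2016), F (Nov 24, 2016), E (Jul 23, 2017), C (Aug 2, 2017).
Because D would otherwise rank above E, the subordination swaps them.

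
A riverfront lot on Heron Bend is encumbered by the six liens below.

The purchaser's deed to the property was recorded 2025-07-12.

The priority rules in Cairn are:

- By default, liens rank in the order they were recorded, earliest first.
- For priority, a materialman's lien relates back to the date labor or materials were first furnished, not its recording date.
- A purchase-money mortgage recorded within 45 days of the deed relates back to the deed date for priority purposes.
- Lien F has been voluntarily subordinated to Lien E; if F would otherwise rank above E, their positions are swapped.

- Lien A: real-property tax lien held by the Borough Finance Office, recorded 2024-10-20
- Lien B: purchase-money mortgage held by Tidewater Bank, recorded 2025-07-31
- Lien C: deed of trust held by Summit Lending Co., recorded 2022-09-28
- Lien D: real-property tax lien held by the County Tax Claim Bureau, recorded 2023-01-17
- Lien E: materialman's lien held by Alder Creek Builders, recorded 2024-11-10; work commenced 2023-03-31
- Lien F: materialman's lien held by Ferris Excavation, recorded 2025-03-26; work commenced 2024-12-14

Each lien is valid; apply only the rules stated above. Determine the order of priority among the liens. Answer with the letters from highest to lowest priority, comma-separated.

C, D, E, A, F, B

Effective dates after the stated exceptions: B was recorded within the 45-day window, so its effective date is the deed date 2025-07-12; E's effective date is 2023-03-31, when work began; F is treated as recorded 2024-12-14, the work-commencement date.
Sorted by effective date: C (2022-09-28), D (2023-01-17), E (2023-03-31), A (2024-10-20), F (2024-12-14), B (2025-07-12).
F already ranks below E; the subordination has no effect.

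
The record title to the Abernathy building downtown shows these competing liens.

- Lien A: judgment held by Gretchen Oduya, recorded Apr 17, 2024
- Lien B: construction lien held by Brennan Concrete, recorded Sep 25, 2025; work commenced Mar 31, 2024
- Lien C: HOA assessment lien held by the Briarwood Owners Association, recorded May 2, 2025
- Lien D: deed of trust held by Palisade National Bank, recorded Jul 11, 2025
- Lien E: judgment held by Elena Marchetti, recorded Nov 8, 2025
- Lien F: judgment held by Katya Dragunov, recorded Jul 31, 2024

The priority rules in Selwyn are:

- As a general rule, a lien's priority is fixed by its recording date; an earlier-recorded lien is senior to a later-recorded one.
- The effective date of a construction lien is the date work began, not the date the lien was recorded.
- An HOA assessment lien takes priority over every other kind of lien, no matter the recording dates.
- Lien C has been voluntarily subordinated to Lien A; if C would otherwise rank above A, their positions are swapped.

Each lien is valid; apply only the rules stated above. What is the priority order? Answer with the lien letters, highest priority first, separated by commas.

Adjusting effective dates: B relates back to Mar 31, 2024 (work commenced).
C is an HOA assessment lien, so it outranks all other liens regardless of date.
The other liens, earliest effective date first: B (Mar 31, 2024), A (Apr 17, 2024), F (Jul 31, 2024), D (Jul 11, 2025), E (Nov 8, 2025).
The subordination applies — C was senior to A — so C and A swap.

A, B, C, F, D, E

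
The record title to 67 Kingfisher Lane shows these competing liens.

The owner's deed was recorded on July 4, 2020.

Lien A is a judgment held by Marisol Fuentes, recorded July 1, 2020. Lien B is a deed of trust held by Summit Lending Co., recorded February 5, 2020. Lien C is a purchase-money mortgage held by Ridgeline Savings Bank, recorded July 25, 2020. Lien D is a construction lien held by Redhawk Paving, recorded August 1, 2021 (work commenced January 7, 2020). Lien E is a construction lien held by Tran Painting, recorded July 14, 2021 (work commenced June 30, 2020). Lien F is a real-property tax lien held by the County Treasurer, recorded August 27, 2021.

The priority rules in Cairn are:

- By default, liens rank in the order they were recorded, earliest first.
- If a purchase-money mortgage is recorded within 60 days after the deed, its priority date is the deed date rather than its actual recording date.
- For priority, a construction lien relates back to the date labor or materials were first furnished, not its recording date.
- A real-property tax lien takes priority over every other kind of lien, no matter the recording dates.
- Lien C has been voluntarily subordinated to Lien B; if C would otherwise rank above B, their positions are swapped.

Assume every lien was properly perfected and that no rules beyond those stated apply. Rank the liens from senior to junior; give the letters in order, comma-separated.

Effective dates: C's effective date is the deed date, July 4, 2020; D is treated as recorded January 7, 2020, the work-commencement date; E relates back to June 30, 2020 (work commenced).
As a real-property tax lien, F is senior to every other lien.
The other liens, earliest effective date first: D (January 7, 2020), B (February 5, 2020), E (June 30, 2020), A (July 1, 2020), C (July 4, 2020).
C already ranks below B; the subordination has no effect.

F, D, B, E, A, C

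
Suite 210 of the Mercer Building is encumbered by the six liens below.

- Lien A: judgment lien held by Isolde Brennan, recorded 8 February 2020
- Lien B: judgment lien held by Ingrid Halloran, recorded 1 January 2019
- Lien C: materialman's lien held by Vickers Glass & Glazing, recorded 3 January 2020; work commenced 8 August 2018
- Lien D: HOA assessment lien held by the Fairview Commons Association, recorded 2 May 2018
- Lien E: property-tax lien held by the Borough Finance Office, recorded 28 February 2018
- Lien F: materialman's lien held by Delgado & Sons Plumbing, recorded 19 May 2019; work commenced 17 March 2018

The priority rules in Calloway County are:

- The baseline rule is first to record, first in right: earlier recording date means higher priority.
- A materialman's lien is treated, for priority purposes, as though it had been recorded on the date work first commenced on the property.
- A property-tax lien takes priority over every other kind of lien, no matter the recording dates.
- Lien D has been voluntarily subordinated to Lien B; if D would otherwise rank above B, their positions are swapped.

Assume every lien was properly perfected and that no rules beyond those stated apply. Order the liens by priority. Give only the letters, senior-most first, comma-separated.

Adjusting effective dates: C is treated as recorded 8 August 2018, the work-commencement date; F's effective date is 17 March 2018, when work began.
As a property-tax lien, E is senior to every other lien.
Among the remaining liens, by effective date: F (17 March 2018), D (2 May 2018), C (8 August 2018), B (1 January 2019), A (8 February 2020).
The subordination applies — D was senior to B — so D and B swap.

E, F, B, C, D, A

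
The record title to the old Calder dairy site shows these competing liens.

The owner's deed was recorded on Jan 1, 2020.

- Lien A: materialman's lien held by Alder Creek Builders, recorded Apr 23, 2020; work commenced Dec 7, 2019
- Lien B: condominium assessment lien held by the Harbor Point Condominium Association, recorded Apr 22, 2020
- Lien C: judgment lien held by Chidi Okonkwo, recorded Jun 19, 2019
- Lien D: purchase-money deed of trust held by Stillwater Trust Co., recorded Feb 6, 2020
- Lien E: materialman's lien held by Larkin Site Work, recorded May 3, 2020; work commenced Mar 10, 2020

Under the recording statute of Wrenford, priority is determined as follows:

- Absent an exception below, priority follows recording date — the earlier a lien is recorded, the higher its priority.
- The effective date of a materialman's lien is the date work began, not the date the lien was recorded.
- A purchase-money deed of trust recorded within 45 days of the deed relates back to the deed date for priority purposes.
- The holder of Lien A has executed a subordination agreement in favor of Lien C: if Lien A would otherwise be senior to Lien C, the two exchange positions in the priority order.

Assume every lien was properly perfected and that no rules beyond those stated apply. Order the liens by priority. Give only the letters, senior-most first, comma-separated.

Adjusting effective dates: A is treated as recorded Dec 7, 2019, the work-commencement date; D's effective date is the deed date, Jan 1, 2020; E is treated as recorded Mar 10, 2020, the work-commencement date.
Sorted by effective date: C (Jun 19, 2019), A (Dec 7, 2019), D (Jan 1, 2020), E (Mar 10, 2020), B (Apr 22, 2020).
A is already junior to C, so the subordination agreement changes nothing.

C, A, D, E, B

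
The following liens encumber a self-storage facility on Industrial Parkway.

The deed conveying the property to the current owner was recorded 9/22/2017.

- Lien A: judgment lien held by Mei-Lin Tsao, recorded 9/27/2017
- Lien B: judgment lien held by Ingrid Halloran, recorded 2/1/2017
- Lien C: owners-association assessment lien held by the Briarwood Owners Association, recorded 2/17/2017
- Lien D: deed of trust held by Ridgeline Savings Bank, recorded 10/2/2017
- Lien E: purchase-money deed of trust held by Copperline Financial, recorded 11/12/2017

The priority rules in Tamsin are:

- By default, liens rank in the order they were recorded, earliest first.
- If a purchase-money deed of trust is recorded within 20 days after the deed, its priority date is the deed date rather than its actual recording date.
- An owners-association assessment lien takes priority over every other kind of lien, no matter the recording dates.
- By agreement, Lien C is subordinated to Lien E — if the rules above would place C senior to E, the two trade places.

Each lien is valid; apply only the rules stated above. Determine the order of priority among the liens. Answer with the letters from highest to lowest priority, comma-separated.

E, B, A, D, C

Adjusting effective dates: E was recorded 51 days after the deed, outside the 20-day window, so it keeps its recording date.
C is an owners-association assessment lien, so it outranks all other liens regardless of date.
Remaining liens by effective date: B (2/1/2017), A (9/27/2017), D (10/2/2017), E (11/12/2017).
The subordination applies — C was senior to E — so C and E swap.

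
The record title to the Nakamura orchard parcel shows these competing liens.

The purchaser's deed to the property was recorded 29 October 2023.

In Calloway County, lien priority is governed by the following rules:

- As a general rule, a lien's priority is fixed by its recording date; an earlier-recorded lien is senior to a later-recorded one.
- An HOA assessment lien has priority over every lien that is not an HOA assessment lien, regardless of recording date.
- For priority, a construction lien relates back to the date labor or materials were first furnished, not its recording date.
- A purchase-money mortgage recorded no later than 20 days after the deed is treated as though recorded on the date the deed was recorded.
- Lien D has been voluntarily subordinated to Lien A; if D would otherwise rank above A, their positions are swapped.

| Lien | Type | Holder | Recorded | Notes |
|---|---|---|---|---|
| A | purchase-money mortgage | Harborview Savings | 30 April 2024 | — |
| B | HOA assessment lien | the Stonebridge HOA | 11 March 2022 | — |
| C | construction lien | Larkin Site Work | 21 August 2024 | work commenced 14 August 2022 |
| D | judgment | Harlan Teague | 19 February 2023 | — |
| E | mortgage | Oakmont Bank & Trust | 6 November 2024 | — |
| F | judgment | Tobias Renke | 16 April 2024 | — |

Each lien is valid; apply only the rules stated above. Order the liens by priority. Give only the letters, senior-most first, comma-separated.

B, C, A, F, D, E

First, effective dates: A was recorded 184 days after the deed — beyond 20 days — so no relation-back applies; C is treated as recorded 14 August 2022, the work-commencement date.
B is an HOA assessment lien and takes priority over every other lien.
Ordering the rest by effective date: C (14 August 2022), D (19 February 2023), F (16 April 2024), A (30 April 2024), E (6 November 2024).
D is senior to A before the subordination, so the two trade places.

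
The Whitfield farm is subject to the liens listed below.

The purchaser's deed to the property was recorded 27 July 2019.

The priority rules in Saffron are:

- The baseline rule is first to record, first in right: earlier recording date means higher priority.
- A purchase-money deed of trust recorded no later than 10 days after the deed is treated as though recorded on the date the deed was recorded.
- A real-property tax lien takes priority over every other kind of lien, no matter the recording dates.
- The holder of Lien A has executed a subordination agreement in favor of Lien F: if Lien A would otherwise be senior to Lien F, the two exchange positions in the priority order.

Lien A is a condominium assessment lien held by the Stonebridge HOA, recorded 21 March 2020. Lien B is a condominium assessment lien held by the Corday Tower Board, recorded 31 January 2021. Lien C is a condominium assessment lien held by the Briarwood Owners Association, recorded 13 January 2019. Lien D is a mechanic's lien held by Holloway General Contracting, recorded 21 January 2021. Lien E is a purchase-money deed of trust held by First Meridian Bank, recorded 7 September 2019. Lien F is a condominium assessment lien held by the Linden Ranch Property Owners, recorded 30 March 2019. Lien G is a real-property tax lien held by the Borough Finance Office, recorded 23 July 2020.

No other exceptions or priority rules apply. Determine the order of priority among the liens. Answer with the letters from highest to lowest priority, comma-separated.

G, C, F, E, A, D, B

First, effective dates: E was recorded 42 days after the deed, outside the 10-day window, so it keeps its recording date.
As a real-property tax lien, G is senior to every other lien.
Among the remaining liens, by effective date: C (13 January 2019), F (30 March 2019), E (7 September 2019), A (21 March 2020), D (21 January 2021), B (31 January 2021).
A is already junior to F, so the subordination agreement changes nothing.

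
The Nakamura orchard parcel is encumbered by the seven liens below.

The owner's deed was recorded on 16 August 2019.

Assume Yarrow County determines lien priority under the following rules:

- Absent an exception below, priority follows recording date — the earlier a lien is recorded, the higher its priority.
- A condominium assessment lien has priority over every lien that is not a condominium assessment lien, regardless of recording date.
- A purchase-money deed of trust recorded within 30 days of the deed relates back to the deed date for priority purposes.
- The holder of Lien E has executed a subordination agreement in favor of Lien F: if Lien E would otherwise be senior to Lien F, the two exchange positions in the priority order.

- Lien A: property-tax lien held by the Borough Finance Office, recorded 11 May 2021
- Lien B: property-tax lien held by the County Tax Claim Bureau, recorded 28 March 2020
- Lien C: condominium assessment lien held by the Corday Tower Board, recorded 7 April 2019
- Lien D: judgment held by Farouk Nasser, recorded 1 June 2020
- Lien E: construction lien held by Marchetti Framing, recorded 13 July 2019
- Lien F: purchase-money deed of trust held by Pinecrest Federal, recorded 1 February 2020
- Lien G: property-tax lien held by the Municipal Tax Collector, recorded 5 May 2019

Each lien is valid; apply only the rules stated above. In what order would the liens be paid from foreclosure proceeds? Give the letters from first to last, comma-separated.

C, G, F, E, B, D, A

Effective dates: F was recorded 169 days after the deed, outside the 30-day window, so it keeps its recording date.
C, as a condominium assessment lien, has superpriority and ranks first.
Ordering the rest by effective date: G (5 May 2019), E (13 July 2019), F (1 February 2020), B (28 March 2020), D (1 June 2020), A (11 May 2021).
E would otherwise be senior to F, so under the subordination agreement E and F exchange positions.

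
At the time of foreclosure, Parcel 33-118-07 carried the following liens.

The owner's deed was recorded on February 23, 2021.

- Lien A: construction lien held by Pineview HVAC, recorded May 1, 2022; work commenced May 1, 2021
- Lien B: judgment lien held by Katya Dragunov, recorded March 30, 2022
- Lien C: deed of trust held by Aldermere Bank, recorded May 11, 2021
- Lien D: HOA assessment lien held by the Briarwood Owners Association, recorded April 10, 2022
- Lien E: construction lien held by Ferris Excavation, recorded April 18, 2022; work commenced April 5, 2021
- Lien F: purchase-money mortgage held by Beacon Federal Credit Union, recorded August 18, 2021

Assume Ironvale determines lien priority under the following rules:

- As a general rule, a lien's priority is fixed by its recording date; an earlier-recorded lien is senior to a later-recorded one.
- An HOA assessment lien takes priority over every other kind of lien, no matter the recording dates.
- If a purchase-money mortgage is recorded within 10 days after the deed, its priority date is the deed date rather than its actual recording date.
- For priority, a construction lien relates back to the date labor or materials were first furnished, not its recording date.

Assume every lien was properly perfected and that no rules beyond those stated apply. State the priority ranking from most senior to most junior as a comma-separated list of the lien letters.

Adjusting effective dates: A's effective date is May 1, 2021, when work began; E is treated as recorded April 5, 2021, the work-commencement date; F was recorded 176 days after the deed, outside the 10-day window, so it keeps its recording date.
D is an HOA assessment lien, so it outranks all other liens regardless of date.
The other liens, earliest effective date first: E (April 5, 2021), A (May 1, 2021), C (May 11, 2021), F (August 18, 2021), B (March 30, 2022).

D, E, A, C, F, B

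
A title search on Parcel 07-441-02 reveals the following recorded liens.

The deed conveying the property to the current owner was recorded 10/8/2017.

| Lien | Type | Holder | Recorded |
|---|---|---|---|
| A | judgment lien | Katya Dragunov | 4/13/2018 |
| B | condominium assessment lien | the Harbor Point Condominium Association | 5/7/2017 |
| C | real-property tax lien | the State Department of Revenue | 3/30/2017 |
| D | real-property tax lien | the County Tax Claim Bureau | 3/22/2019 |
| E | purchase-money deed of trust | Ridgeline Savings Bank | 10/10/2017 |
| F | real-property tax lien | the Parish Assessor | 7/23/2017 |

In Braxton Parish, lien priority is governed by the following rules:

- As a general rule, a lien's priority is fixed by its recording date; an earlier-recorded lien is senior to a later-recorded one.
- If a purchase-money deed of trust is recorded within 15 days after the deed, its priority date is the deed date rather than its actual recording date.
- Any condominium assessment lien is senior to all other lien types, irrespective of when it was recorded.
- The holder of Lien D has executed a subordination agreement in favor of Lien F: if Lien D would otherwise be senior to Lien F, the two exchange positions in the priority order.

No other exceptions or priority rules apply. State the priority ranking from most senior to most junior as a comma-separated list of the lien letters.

B, C, F, E, A, D

First, effective dates: E was recorded within the 15-day window, so its effective date is the deed date 10/8/2017.
B is a condominium assessment lien and takes priority over every other lien.
Among the remaining liens, by effective date: C (3/30/2017), F (7/23/2017), E (10/8/2017), A (4/13/2018), D (3/22/2019).
D is already junior to F, so the subordination agreement changes nothing.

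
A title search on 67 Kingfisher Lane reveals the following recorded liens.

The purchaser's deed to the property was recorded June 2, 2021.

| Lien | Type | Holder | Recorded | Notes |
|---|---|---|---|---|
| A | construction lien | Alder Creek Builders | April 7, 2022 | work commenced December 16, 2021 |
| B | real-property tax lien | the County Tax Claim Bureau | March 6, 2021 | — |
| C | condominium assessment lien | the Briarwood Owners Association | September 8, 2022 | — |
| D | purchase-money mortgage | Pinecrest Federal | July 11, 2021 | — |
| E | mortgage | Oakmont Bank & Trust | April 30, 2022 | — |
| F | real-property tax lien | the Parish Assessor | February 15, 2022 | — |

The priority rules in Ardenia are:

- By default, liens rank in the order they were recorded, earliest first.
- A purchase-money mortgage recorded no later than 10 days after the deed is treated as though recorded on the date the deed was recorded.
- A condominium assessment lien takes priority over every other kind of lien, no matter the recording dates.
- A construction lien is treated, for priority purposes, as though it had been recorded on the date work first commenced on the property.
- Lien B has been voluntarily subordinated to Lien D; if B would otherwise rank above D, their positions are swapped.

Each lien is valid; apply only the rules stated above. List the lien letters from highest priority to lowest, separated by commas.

C, D, B, A, F, E

First, effective dates: A relates back to December 16, 2021 (work commenced); D was recorded 39 days after the deed, outside the 10-day window, so it keeps its recording date.
C is a condominium assessment lien and takes priority over every other lien.
Remaining liens by effective date: B (March 6, 2021), D (July 11, 2021), A (December 16, 2021), F (February 15, 2022), E (April 30, 2022).
B would otherwise be senior to D, so under the subordination agreement B and D exchange positions.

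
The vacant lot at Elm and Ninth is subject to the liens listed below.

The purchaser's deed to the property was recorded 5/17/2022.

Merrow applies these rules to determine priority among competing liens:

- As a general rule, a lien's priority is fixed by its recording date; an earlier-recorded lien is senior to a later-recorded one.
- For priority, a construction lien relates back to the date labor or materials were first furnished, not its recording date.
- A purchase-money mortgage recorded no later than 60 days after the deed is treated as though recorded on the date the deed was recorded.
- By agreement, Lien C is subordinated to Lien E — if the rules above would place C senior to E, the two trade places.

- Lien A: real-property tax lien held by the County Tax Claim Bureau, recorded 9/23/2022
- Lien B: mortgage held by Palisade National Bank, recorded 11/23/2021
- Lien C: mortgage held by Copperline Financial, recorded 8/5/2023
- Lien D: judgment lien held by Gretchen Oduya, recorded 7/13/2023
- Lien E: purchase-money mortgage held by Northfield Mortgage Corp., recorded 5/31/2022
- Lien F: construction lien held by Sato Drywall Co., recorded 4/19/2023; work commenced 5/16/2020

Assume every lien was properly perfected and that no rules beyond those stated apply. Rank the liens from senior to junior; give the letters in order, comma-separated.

F, B, E, A, D, C

Effective dates: E was recorded within the 60-day window, so its effective date is the deed date 5/17/2022; F's effective date is 5/16/2020, when work began.
Ordering by effective date: F (5/16/2020), B (11/23/2021), E (5/17/2022), A (9/23/2022), D (7/13/2023), C (8/5/2023).
C already ranks below E; the subordination has no effect.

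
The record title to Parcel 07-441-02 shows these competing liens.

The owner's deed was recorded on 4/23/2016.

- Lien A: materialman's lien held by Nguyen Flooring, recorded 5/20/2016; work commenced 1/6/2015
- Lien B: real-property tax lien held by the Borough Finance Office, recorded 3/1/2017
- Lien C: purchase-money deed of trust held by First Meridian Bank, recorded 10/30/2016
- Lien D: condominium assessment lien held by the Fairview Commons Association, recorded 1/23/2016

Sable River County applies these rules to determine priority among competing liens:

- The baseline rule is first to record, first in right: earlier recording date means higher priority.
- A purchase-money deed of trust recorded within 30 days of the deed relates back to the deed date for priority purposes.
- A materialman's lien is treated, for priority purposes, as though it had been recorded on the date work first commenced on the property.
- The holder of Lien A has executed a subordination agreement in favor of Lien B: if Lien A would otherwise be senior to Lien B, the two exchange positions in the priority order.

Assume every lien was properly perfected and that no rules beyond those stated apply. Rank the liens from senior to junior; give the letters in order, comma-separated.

First, effective dates: A's effective date is 1/6/2015, when work began; C was recorded 190 days after the deed, outside the 30-day window, so it keeps its recording date.
Ordering by effective date: A (1/6/2015), D (1/23/2016), C (10/30/2016), B (3/1/2017).
A would otherwise be senior to B, so under the subordination agreement A and B exchange positions.

B, D, C, A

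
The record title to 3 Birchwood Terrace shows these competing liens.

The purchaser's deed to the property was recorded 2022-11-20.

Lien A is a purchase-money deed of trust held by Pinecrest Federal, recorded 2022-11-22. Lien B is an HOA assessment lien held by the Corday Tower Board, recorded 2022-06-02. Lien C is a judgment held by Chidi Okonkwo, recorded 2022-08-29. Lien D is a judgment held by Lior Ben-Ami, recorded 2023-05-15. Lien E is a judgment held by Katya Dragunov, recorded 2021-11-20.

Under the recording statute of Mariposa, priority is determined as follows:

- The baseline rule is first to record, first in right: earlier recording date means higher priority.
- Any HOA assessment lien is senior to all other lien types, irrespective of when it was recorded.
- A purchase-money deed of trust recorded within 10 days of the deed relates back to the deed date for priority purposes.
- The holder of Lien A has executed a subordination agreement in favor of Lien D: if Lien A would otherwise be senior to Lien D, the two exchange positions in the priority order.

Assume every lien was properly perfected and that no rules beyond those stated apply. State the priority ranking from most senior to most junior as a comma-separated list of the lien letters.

B, E, C, D, A

Effective dates: A's effective date is the deed date, 2022-11-20.
B is an HOA assessment lien and takes priority over every other lien.
Remaining liens by effective date: E (2021-11-20), C (2022-08-29), A (2022-11-20), D (2023-05-15).
A is senior to D before the subordination, so the two trade places.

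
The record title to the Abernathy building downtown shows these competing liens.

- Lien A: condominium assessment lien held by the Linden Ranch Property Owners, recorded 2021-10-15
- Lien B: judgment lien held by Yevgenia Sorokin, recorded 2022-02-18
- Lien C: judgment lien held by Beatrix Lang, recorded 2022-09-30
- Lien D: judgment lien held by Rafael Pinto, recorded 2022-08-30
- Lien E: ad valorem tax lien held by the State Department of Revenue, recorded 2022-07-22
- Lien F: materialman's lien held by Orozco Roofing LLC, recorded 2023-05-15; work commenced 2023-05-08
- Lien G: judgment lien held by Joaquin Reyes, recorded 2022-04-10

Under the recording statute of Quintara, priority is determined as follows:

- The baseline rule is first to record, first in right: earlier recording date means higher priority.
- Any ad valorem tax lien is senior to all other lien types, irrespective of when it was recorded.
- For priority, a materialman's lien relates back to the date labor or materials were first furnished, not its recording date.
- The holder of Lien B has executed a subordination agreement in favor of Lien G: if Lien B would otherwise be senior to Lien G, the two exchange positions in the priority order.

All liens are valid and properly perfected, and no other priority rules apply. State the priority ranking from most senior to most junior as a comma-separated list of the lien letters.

Effective dates: F is treated as recorded 2023-05-08, the work-commencement date.
As an ad valorem tax lien, E is senior to every other lien.
The other liens, earliest effective date first: A (2021-10-15), B (2022-02-18), G (2022-04-10), D (2022-08-30), C (2022-09-30), F (2023-05-08).
The subordination applies — B was senior to G — so B and G swap.

E, A, G, B, D, C, F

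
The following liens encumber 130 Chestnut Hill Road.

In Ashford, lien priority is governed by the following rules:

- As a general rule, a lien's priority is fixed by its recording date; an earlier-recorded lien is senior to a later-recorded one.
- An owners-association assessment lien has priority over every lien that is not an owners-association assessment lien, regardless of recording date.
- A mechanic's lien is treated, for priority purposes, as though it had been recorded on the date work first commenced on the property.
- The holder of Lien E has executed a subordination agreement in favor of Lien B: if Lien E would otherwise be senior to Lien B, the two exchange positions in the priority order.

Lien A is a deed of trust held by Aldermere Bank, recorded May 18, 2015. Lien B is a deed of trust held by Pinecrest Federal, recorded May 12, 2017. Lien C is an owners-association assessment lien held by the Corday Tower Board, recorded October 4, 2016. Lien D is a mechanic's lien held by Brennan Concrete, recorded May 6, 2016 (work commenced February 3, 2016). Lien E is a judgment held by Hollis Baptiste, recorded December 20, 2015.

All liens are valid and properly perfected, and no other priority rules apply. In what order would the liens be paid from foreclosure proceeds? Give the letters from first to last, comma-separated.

Effective dates after the stated exceptions: D relates back to February 3, 2016 (work commenced).
C is an owners-association assessment lien, so it outranks all other liens regardless of date.
Among the remaining liens, by effective date: A (May 18, 2015), E (December 20, 2015), D (February 3, 2016), B (May 12, 2017).
Because E would otherwise rank above B, the subordination swaps them.

C, A, B, D, E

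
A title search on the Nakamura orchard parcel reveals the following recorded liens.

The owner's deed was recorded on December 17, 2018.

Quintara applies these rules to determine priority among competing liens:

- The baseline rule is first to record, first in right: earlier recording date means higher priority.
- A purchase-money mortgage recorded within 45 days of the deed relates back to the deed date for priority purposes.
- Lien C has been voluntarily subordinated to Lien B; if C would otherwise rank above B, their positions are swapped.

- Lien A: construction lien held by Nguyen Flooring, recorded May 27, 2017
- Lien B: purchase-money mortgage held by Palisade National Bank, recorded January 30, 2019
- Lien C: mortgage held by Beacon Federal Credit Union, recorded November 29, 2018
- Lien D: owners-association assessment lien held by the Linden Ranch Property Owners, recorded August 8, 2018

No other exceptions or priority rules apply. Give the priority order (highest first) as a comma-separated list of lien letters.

Effective dates after the stated exceptions: B relates back to the deed date December 17, 2018.
Ordering by effective date: A (May 27, 2017), D (August 8, 2018), C (November 29, 2018), B (December 17, 2018).
C is senior to B before the subordination, so the two trade places.

A, D, B, C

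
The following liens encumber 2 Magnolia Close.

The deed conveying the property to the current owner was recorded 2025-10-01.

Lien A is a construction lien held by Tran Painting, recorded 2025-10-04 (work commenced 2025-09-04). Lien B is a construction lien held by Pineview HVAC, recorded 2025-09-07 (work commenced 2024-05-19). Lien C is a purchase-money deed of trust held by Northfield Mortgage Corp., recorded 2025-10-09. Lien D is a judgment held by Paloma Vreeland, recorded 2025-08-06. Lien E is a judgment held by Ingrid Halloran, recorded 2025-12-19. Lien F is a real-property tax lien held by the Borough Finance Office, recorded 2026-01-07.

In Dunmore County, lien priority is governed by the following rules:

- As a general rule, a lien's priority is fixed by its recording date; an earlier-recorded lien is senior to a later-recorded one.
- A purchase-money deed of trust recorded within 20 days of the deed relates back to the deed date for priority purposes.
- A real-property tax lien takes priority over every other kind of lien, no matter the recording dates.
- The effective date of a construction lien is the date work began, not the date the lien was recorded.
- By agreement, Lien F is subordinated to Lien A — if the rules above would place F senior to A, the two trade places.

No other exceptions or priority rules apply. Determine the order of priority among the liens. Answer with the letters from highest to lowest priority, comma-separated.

A, B, D, F, C, E

Effective dates after the stated exceptions: A relates back to 2025-09-04 (work commenced); B is treated as recorded 2024-05-19, the work-commencement date; C was recorded within the 20-day window, so its effective date is the deed date 2025-10-01.
F is a real-property tax lien and takes priority over every other lien.
Among the remaining liens, by effective date: B (2024-05-19), D (2025-08-06), A (2025-09-04), C (2025-10-01), E (2025-12-19).
Because F would otherwise rank above A, the subordination swaps them.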